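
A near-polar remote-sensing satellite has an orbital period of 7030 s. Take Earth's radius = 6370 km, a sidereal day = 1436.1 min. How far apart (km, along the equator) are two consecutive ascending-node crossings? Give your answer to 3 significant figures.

3270 km

During one orbit Earth rotates (7030.0 / 86166) × 360° = 29.37°.
At the equator that is 29.37° × (2π·6370/360) km/° = 29.37 × 111.2 = 3265 km.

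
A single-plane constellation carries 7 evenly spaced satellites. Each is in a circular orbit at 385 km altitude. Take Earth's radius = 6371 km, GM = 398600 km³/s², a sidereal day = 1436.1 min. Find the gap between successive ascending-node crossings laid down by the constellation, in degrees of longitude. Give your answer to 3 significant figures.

3.30°

Semi-major axis a = 6371 + 385 = 6756 km. Period T = 2π√(a³/μ) = 2π√(6756³/398600) = 5526.4 s = 92.11 min.
Single-satellite node shift = (5526.4/86166) × 360° = 23.09°.
With 7 satellites evenly phased, successive equator crossings are 23.09/7 = 3.298° apart.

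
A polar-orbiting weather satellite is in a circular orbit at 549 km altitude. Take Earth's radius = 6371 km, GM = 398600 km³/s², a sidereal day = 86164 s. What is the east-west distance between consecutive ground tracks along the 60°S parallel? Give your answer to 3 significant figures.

1330 km

Semi-major axis a = 6371 + 549 = 6920 km. Period T = 2π√(a³/μ) = 2π√(6920³/398600) = 5728.9 s = 95.48 min.
Node shift per orbit = (5728.9/86164) × 360° = 23.94°.
Equatorial spacing = 23.94 × 111.2 km/° = 2662 km.
At 60° latitude, spacing = 2662 × cos(60°) = 1331 km.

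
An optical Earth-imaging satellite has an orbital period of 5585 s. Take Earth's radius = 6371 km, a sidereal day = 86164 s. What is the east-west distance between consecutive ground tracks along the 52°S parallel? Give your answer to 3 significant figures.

Node shift per orbit = (5585.0/86164) × 360° = 23.33°.
Equatorial spacing = 23.33 × 111.2 km/° = 2595 km.
At 52° latitude, spacing = 2595 × cos(52°) = 1597 km.

1600 km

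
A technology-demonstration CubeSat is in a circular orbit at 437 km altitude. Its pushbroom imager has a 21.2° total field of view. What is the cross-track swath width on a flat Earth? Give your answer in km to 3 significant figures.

164 km

Half-angle = 21.2°/2 = 10.6°.
Swath width ≈ 2h·tan(θ/2) = 2 × 437 × tan(10.6°) = 163.6 km.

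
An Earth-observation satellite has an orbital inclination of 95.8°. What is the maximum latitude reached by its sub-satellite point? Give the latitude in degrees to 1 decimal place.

84.2°

Retrograde orbit: the ground track reaches ±(180° − i) = ±(180 − 95.8) = ±84.2°.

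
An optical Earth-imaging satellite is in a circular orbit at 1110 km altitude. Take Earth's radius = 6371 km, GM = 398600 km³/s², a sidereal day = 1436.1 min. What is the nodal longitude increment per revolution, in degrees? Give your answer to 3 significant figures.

26.9°

Semi-major axis a = 6371 + 1110 = 7481 km. Period T = 2π√(a³/μ) = 2π√(7481³/398600) = 6439.5 s = 107.32 min.
During one orbit Earth rotates (6439.5 / 86166) × 360° = 26.90°.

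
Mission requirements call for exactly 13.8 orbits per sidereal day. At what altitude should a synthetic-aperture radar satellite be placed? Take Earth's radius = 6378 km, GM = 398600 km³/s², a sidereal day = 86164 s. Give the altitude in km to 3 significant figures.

Required period T = 86164 / 13.8 = 6243.8 s.
From T = 2π√(a³/μ): a = (μ T²/4π²)^(1/3) = (398600 × 6243.8² / 4π²)^(1/3) = 7329 km.
Altitude h = a − R = 7329 − 6378 = 951 km.

951 km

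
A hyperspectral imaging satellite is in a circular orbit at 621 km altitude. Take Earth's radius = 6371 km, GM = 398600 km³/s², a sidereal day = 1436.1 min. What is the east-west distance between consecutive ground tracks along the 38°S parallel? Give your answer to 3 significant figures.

Semi-major axis a = 6371 + 621 = 6992 km. Period T = 2π√(a³/μ) = 2π√(6992³/398600) = 5818.5 s = 96.98 min.
Node shift per orbit = (5818.5/86166) × 360° = 24.31°.
Equatorial spacing = 24.31 × 111.2 km/° = 2703 km.
At 38° latitude, spacing = 2703 × cos(38°) = 2130 km.

2130 km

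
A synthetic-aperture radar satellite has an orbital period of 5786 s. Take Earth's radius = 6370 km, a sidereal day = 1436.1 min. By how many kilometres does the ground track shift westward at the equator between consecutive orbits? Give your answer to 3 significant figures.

2690 km

During one orbit Earth rotates (5786.0 / 86166) × 360° = 24.17°.
At the equator that is 24.17° × (2π·6370/360) km/° = 24.17 × 111.2 = 2688 km.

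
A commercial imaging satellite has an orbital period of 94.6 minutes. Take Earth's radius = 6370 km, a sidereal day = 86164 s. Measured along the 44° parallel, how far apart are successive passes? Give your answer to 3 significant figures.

1900 km

T = 94.6 min = 5676.0 s.
Node shift per orbit = (5676.0/86164) × 360° = 23.71°.
Equatorial spacing = 23.71 × 111.2 km/° = 2637 km.
At 44° latitude, spacing = 2637 × cos(44°) = 1897 km.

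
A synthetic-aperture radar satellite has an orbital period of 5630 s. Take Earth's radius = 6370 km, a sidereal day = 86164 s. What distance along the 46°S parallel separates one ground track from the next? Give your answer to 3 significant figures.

Node shift per orbit = (5630.0/86164) × 360° = 23.52°.
Equatorial spacing = 23.52 × 111.2 km/° = 2615 km.
At 46° latitude, spacing = 2615 × cos(46°) = 1817 km.

1820 km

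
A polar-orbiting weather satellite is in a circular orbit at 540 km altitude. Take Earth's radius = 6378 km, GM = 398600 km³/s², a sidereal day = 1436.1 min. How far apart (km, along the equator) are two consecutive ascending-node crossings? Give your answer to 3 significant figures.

Semi-major axis a = 6378 + 540 = 6918 km. Period T = 2π√(a³/μ) = 2π√(6918³/398600) = 5726.4 s = 95.44 min.
During one orbit Earth rotates (5726.4 / 86166) × 360° = 23.92°.
At the equator that is 23.92° × (2π·6378/360) km/° = 23.92 × 111.3 = 2663 km.

2660 km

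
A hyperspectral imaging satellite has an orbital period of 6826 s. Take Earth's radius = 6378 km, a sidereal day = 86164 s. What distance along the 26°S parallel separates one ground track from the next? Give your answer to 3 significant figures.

2850 km

Node shift per orbit = (6826.0/86164) × 360° = 28.52°.
Equatorial spacing = 28.52 × 111.3 km/° = 3175 km.
At 26° latitude, spacing = 3175 × cos(26°) = 2853 km.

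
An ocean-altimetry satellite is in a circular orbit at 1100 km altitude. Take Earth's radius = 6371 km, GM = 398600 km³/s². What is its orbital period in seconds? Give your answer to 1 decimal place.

6426.6 seconds

Semi-major axis a = 6371 + 1100 = 7471 km. Period T = 2π√(a³/μ) = 2π√(7471³/398600) = 6426.6 s = 107.11 min.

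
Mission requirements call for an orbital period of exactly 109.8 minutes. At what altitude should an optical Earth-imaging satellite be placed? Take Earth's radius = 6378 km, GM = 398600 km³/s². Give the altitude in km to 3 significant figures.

T = 109.8 min = 6588.0 s.
From T = 2π√(a³/μ): a = (μ T²/4π²)^(1/3) = (398600 × 6588.0² / 4π²)^(1/3) = 7596 km.
Altitude h = a − R = 7596 − 6378 = 1218 km.

1220 km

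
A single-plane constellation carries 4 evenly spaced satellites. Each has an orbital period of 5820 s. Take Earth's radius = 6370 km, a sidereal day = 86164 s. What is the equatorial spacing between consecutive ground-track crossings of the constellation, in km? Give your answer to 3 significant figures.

Single-satellite node shift = (5820.0/86164) × 360° = 24.32°.
With 4 satellites evenly phased, successive equator crossings are 24.32/4 = 6.079° apart.
That is 6.079 × 111.2 = 676 km at the equator.

676 km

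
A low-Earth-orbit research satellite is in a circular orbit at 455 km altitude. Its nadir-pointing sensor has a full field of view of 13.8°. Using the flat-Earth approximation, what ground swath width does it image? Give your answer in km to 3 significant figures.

Half-angle = 13.8°/2 = 6.9°.
Swath width ≈ 2h·tan(θ/2) = 2 × 455 × tan(6.9°) = 110.1 km.

110 km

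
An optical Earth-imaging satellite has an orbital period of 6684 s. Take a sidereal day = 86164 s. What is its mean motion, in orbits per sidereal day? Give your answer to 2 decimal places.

Orbits per sidereal day = 86164 / 6684.0 = 12.891.

12.89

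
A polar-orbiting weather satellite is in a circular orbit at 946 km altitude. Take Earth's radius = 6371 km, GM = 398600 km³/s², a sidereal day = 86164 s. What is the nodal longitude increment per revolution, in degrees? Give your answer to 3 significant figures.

Semi-major axis a = 6371 + 946 = 7317 km. Period T = 2π√(a³/μ) = 2π√(7317³/398600) = 6228.9 s = 103.81 min.
During one orbit Earth rotates (6228.9 / 86164) × 360° = 26.02°.

26.0°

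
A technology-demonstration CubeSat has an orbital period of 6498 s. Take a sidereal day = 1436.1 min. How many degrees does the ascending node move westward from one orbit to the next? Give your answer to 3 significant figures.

27.1°

During one orbit Earth rotates (6498.0 / 86166) × 360° = 27.15°.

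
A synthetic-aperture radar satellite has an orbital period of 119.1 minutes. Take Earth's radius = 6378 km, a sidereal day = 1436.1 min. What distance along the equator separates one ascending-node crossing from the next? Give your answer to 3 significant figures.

T = 119.1 min = 7146.0 s.
During one orbit Earth rotates (7146.0 / 86166) × 360° = 29.86°.
At the equator that is 29.86° × (2π·6378/360) km/° = 29.86 × 111.3 = 3323 km.

3320 km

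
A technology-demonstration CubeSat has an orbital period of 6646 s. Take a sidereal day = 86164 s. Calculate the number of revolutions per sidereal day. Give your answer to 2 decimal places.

Orbits per sidereal day = 86164 / 6646.0 = 12.965.

12.96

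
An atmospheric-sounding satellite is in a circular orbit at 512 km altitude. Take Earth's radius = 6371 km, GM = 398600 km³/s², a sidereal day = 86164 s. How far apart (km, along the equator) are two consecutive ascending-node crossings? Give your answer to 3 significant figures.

2640 km

Semi-major axis a = 6371 + 512 = 6883 km. Period T = 2π√(a³/μ) = 2π√(6883³/398600) = 5683.0 s = 94.72 min.
During one orbit Earth rotates (5683.0 / 86164) × 360° = 23.74°.
At the equator that is 23.74° × (2π·6371/360) km/° = 23.74 × 111.2 = 2640 km.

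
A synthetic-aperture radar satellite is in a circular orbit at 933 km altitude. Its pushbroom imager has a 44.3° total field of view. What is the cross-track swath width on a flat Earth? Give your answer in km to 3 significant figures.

Half-angle = 44.3°/2 = 22.15°.
Swath width ≈ 2h·tan(θ/2) = 2 × 933 × tan(22.15°) = 759.6 km.

760 km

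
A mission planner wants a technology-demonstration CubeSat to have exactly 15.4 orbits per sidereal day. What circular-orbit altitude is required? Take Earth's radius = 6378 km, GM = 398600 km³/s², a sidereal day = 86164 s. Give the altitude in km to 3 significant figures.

434 km

Required period T = 86164 / 15.4 = 5595.1 s.
From T = 2π√(a³/μ): a = (μ T²/4π²)^(1/3) = (398600 × 5595.1² / 4π²)^(1/3) = 6812 km.
Altitude h = a − R = 6812 − 6378 = 434 km.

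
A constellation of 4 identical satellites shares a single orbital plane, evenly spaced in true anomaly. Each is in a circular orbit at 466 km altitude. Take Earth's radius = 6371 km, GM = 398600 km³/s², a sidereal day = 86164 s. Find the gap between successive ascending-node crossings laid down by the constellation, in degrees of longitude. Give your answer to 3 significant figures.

5.88°

Semi-major axis a = 6371 + 466 = 6837 km. Period T = 2π√(a³/μ) = 2π√(6837³/398600) = 5626.1 s = 93.77 min.
Single-satellite node shift = (5626.1/86164) × 360° = 23.51°.
With 4 satellites evenly phased, successive equator crossings are 23.51/4 = 5.877° apart.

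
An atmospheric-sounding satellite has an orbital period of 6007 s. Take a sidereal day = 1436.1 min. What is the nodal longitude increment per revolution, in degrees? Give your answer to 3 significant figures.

During one orbit Earth rotates (6007.0 / 86166) × 360° = 25.10°.

25.1°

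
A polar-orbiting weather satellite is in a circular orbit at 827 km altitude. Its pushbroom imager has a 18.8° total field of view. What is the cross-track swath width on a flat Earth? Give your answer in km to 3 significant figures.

274 km

Half-angle = 18.8°/2 = 9.4°.
Swath width ≈ 2h·tan(θ/2) = 2 × 827 × tan(9.4°) = 273.8 km.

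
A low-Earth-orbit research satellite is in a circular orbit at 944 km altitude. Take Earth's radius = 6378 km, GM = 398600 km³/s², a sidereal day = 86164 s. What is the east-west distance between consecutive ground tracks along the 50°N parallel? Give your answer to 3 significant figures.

1860 km

Semi-major axis a = 6378 + 944 = 7322 km. Period T = 2π√(a³/μ) = 2π√(7322³/398600) = 6235.3 s = 103.92 min.
Node shift per orbit = (6235.3/86164) × 360° = 26.05°.
Equatorial spacing = 26.05 × 111.3 km/° = 2900 km.
At 50° latitude, spacing = 2900 × cos(50°) = 1864 km.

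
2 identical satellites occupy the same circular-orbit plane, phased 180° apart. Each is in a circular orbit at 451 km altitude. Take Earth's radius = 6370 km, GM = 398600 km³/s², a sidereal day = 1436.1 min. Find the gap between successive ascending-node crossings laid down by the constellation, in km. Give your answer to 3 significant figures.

1300 km

Semi-major axis a = 6370 + 451 = 6821 km. Period T = 2π√(a³/μ) = 2π√(6821³/398600) = 5606.4 s = 93.44 min.
Single-satellite node shift = (5606.4/86166) × 360° = 23.42°.
With 2 satellites evenly phased, successive equator crossings are 23.42/2 = 11.712° apart.
That is 11.712 × 111.2 = 1302 km at the equator.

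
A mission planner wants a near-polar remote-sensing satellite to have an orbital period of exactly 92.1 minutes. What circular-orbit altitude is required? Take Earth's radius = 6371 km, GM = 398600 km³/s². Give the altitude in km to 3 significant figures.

T = 92.1 min = 5526.0 s.
From T = 2π√(a³/μ): a = (μ T²/4π²)^(1/3) = (398600 × 5526.0² / 4π²)^(1/3) = 6756 km.
Altitude h = a − R = 6756 − 6371 = 385 km.

385 km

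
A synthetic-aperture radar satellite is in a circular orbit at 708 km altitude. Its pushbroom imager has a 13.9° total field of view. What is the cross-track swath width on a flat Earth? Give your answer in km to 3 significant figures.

Half-angle = 13.9°/2 = 6.95°.
Swath width ≈ 2h·tan(θ/2) = 2 × 708 × tan(6.95°) = 172.6 km.

173 km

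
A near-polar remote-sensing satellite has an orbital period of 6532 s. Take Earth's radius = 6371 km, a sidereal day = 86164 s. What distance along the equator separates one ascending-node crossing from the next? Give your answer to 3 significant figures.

3030 km

During one orbit Earth rotates (6532.0 / 86164) × 360° = 27.29°.
At the equator that is 27.29° × (2π·6371/360) km/° = 27.29 × 111.2 = 3035 km.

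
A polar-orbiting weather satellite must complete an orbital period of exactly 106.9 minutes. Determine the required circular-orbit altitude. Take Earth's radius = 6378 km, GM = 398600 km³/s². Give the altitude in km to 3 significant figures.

T = 106.9 min = 6414.0 s.
From T = 2π√(a³/μ): a = (μ T²/4π²)^(1/3) = (398600 × 6414.0² / 4π²)^(1/3) = 7461 km.
Altitude h = a − R = 7461 − 6378 = 1083 km.

1080 km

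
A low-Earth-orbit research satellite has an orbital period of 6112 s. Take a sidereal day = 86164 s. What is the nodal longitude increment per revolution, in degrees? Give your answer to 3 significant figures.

During one orbit Earth rotates (6112.0 / 86164) × 360° = 25.54°.

25.5°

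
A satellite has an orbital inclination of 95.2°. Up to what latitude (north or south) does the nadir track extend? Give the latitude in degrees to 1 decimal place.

Retrograde orbit: the ground track reaches ±(180° − i) = ±(180 − 95.2) = ±84.8°.

84.8°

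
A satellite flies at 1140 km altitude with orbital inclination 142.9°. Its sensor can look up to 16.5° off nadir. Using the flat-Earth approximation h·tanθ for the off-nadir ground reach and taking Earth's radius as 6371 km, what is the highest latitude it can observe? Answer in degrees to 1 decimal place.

Retrograde orbit: the ground track reaches ±(180° − i) = ±(180 − 142.9) = ±37.1°.
Sensor half-swath on the ground ≈ 1140·tan(16.5°) = 338 km = 3.04° of latitude.
Maximum observable latitude ≈ 37.1 + 3.04 = 40.1°.

40.1°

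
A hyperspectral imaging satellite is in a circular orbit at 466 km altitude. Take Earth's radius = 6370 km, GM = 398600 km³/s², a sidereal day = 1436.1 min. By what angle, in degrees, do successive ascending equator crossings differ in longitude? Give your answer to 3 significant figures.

23.5°

Semi-major axis a = 6370 + 466 = 6836 km. Period T = 2π√(a³/μ) = 2π√(6836³/398600) = 5624.9 s = 93.75 min.
During one orbit Earth rotates (5624.9 / 86166) × 360° = 23.50°.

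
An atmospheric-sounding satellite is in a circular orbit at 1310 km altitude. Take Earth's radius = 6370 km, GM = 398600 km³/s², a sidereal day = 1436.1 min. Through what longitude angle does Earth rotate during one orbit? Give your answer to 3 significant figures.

28.0°

Semi-major axis a = 6370 + 1310 = 7680 km. Period T = 2π√(a³/μ) = 2π√(7680³/398600) = 6698.1 s = 111.64 min.
During one orbit Earth rotates (6698.1 / 86166) × 360° = 27.98°.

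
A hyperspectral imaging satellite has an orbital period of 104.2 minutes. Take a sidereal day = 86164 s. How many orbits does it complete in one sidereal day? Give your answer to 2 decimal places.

T = 104.2 min = 6252.0 s.
Orbits per sidereal day = 86164 / 6252.0 = 13.782.

13.78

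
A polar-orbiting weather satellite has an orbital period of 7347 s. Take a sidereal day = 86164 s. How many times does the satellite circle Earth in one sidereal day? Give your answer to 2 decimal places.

11.73

Orbits per sidereal day = 86164 / 7347.0 = 11.728.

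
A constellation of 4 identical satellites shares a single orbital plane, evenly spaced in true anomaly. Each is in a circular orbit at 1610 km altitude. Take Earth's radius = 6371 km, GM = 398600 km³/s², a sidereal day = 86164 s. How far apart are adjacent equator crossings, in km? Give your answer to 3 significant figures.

Semi-major axis a = 6371 + 1610 = 7981 km. Period T = 2π√(a³/μ) = 2π√(7981³/398600) = 7095.7 s = 118.26 min.
Single-satellite node shift = (7095.7/86164) × 360° = 29.65°.
With 4 satellites evenly phased, successive equator crossings are 29.65/4 = 7.412° apart.
That is 7.412 × 111.2 = 824 km at the equator.

824 km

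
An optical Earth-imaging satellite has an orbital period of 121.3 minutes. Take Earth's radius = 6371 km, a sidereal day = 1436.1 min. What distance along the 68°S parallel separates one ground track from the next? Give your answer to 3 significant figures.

1270 km

T = 121.3 min = 7278.0 s.
Node shift per orbit = (7278.0/86166) × 360° = 30.41°.
Equatorial spacing = 30.41 × 111.2 km/° = 3381 km.
At 68° latitude, spacing = 3381 × cos(68°) = 1267 km.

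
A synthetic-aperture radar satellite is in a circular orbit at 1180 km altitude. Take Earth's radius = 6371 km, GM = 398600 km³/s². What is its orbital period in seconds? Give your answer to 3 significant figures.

6530 seconds

Semi-major axis a = 6371 + 1180 = 7551 km. Period T = 2π√(a³/μ) = 2π√(7551³/398600) = 6530.1 s = 108.83 min.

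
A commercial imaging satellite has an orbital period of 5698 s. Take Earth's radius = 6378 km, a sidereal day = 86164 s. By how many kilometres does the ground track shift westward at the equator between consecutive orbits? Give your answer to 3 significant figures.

2650 km

During one orbit Earth rotates (5698.0 / 86164) × 360° = 23.81°.
At the equator that is 23.81° × (2π·6378/360) km/° = 23.81 × 111.3 = 2650 km.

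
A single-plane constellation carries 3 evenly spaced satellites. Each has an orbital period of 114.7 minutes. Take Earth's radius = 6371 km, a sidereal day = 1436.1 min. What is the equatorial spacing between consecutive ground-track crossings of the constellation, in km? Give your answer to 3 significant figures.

1070 km

T = 114.7 min = 6882.0 s.
Single-satellite node shift = (6882.0/86166) × 360° = 28.75°.
With 3 satellites evenly phased, successive equator crossings are 28.75/3 = 9.584° apart.
That is 9.584 × 111.2 = 1066 km at the equator.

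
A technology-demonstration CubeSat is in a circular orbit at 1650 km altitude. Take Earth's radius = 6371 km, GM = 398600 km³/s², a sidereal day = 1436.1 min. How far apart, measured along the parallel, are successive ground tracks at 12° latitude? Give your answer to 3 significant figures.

Semi-major axis a = 6371 + 1650 = 8021 km. Period T = 2π√(a³/μ) = 2π√(8021³/398600) = 7149.1 s = 119.15 min.
Node shift per orbit = (7149.1/86166) × 360° = 29.87°.
Equatorial spacing = 29.87 × 111.2 km/° = 3321 km.
At 12° latitude, spacing = 3321 × cos(12°) = 3249 km.

3250 km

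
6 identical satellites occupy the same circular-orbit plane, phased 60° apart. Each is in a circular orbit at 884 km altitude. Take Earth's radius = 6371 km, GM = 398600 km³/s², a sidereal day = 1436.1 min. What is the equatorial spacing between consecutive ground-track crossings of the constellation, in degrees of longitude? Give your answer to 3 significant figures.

Semi-major axis a = 6371 + 884 = 7255 km. Period T = 2π√(a³/μ) = 2π√(7255³/398600) = 6149.9 s = 102.50 min.
Single-satellite node shift = (6149.9/86166) × 360° = 25.69°.
With 6 satellites evenly phased, successive equator crossings are 25.69/6 = 4.282° apart.

4.28°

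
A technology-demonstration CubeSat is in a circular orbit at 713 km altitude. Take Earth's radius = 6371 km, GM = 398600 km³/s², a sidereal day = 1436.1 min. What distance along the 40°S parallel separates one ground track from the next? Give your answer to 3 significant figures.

Semi-major axis a = 6371 + 713 = 7084 km. Period T = 2π√(a³/μ) = 2π√(7084³/398600) = 5933.7 s = 98.90 min.
Node shift per orbit = (5933.7/86166) × 360° = 24.79°.
Equatorial spacing = 24.79 × 111.2 km/° = 2757 km.
At 40° latitude, spacing = 2757 × cos(40°) = 2112 km.

2110 km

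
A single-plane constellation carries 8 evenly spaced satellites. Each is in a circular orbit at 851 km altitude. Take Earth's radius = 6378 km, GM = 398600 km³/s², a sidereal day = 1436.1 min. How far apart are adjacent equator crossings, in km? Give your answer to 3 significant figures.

Semi-major axis a = 6378 + 851 = 7229 km. Period T = 2π√(a³/μ) = 2π√(7229³/398600) = 6116.9 s = 101.95 min.
Single-satellite node shift = (6116.9/86166) × 360° = 25.56°.
With 8 satellites evenly phased, successive equator crossings are 25.56/8 = 3.195° apart.
That is 3.195 × 111.3 = 356 km at the equator.

356 km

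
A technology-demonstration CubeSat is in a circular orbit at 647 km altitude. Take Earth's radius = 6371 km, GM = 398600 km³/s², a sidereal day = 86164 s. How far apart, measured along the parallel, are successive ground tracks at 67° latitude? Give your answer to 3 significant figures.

Semi-major axis a = 6371 + 647 = 7018 km. Period T = 2π√(a³/μ) = 2π√(7018³/398600) = 5851.0 s = 97.52 min.
Node shift per orbit = (5851.0/86164) × 360° = 24.45°.
Equatorial spacing = 24.45 × 111.2 km/° = 2718 km.
At 67° latitude, spacing = 2718 × cos(67°) = 1062 km.

1060 km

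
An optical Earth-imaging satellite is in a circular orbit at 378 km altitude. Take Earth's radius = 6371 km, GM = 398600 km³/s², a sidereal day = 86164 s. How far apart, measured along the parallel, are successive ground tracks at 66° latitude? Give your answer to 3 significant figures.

Semi-major axis a = 6371 + 378 = 6749 km. Period T = 2π√(a³/μ) = 2π√(6749³/398600) = 5517.9 s = 91.96 min.
Node shift per orbit = (5517.9/86164) × 360° = 23.05°.
Equatorial spacing = 23.05 × 111.2 km/° = 2563 km.
At 66° latitude, spacing = 2563 × cos(66°) = 1043 km.

1040 km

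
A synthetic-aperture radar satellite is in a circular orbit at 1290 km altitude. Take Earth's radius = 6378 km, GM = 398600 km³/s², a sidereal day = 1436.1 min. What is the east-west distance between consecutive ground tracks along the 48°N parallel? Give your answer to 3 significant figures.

Semi-major axis a = 6378 + 1290 = 7668 km. Period T = 2π√(a³/μ) = 2π√(7668³/398600) = 6682.4 s = 111.37 min.
Node shift per orbit = (6682.4/86166) × 360° = 27.92°.
Equatorial spacing = 27.92 × 111.3 km/° = 3108 km.
At 48° latitude, spacing = 3108 × cos(48°) = 2080 km.

2080 km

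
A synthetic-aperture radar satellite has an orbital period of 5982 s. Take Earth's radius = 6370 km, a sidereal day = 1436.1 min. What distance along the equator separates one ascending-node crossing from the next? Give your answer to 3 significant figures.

During one orbit Earth rotates (5982.0 / 86166) × 360° = 24.99°.
At the equator that is 24.99° × (2π·6370/360) km/° = 24.99 × 111.2 = 2779 km.

2780 km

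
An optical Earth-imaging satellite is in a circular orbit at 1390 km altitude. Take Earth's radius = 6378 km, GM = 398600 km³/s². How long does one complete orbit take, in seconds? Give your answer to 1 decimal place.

Semi-major axis a = 6378 + 1390 = 7768 km. Period T = 2π√(a³/μ) = 2π√(7768³/398600) = 6813.6 s = 113.56 min.

6813.6 seconds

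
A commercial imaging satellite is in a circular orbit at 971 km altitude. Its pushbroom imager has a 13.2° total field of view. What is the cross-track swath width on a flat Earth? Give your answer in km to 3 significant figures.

Half-angle = 13.2°/2 = 6.6°.
Swath width ≈ 2h·tan(θ/2) = 2 × 971 × tan(6.6°) = 224.7 km.

225 km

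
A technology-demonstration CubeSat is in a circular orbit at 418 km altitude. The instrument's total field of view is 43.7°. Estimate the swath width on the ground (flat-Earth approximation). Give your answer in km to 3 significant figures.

Half-angle = 43.7°/2 = 21.85°.
Swath width ≈ 2h·tan(θ/2) = 2 × 418 × tan(21.85°) = 335.2 km.

335 km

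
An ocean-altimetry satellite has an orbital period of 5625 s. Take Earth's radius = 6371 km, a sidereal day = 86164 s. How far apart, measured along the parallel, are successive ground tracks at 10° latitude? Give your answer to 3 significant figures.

Node shift per orbit = (5625.0/86164) × 360° = 23.50°.
Equatorial spacing = 23.50 × 111.2 km/° = 2613 km.
At 10° latitude, spacing = 2613 × cos(10°) = 2574 km.

2570 km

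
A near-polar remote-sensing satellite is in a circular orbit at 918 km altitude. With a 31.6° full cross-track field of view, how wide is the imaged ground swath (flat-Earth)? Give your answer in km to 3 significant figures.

520 km

Half-angle = 31.6°/2 = 15.8°.
Swath width ≈ 2h·tan(θ/2) = 2 × 918 × tan(15.8°) = 519.5 km.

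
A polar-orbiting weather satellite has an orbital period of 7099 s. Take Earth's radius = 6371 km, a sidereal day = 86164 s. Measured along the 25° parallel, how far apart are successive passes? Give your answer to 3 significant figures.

2990 km

Node shift per orbit = (7099.0/86164) × 360° = 29.66°.
Equatorial spacing = 29.66 × 111.2 km/° = 3298 km.
At 25° latitude, spacing = 3298 × cos(25°) = 2989 km.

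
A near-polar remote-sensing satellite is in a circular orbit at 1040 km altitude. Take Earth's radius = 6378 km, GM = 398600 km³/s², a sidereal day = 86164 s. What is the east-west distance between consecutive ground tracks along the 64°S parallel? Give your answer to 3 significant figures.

1300 km

Semi-major axis a = 6378 + 1040 = 7418 km. Period T = 2π√(a³/μ) = 2π√(7418³/398600) = 6358.3 s = 105.97 min.
Node shift per orbit = (6358.3/86164) × 360° = 26.57°.
Equatorial spacing = 26.57 × 111.3 km/° = 2957 km.
At 64° latitude, spacing = 2957 × cos(64°) = 1296 km.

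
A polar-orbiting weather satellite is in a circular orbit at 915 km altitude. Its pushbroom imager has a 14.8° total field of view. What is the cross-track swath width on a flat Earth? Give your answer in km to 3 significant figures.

Half-angle = 14.8°/2 = 7.4°.
Swath width ≈ 2h·tan(θ/2) = 2 × 915 × tan(7.4°) = 237.7 km.

238 km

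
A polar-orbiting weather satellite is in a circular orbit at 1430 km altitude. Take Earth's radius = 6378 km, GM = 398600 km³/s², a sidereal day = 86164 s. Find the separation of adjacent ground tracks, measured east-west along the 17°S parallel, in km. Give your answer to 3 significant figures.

3050 km

Semi-major axis a = 6378 + 1430 = 7808 km. Period T = 2π√(a³/μ) = 2π√(7808³/398600) = 6866.3 s = 114.44 min.
Node shift per orbit = (6866.3/86164) × 360° = 28.69°.
Equatorial spacing = 28.69 × 111.3 km/° = 3193 km.
At 17° latitude, spacing = 3193 × cos(17°) = 3054 km.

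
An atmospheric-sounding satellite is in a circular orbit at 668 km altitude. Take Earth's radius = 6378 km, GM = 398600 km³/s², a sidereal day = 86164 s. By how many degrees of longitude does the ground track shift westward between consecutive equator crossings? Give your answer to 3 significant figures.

Semi-major axis a = 6378 + 668 = 7046 km. Period T = 2π√(a³/μ) = 2π√(7046³/398600) = 5886.1 s = 98.10 min.
During one orbit Earth rotates (5886.1 / 86164) × 360° = 24.59°.

24.6°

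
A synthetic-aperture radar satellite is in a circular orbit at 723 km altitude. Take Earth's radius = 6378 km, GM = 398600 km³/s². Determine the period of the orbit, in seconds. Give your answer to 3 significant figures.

Semi-major axis a = 6378 + 723 = 7101 km. Period T = 2π√(a³/μ) = 2π√(7101³/398600) = 5955.1 s = 99.25 min.

5960 seconds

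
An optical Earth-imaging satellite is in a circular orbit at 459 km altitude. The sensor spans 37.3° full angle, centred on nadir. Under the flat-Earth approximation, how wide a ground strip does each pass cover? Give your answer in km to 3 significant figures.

Half-angle = 37.3°/2 = 18.65°.
Swath width ≈ 2h·tan(θ/2) = 2 × 459 × tan(18.65°) = 309.8 km.

310 km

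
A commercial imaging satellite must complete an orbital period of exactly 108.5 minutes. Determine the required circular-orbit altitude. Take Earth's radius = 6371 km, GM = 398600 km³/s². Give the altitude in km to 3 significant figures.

T = 108.5 min = 6510.0 s.
From T = 2π√(a³/μ): a = (μ T²/4π²)^(1/3) = (398600 × 6510.0² / 4π²)^(1/3) = 7536 km.
Altitude h = a − R = 7536 − 6371 = 1165 km.

1160 km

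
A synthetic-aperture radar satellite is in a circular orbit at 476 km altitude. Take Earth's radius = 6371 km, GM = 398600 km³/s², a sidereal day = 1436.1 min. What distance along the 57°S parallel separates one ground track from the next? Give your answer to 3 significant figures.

Semi-major axis a = 6371 + 476 = 6847 km. Period T = 2π√(a³/μ) = 2π√(6847³/398600) = 5638.5 s = 93.97 min.
Node shift per orbit = (5638.5/86166) × 360° = 23.56°.
Equatorial spacing = 23.56 × 111.2 km/° = 2619 km.
At 57° latitude, spacing = 2619 × cos(57°) = 1427 km.

1430 km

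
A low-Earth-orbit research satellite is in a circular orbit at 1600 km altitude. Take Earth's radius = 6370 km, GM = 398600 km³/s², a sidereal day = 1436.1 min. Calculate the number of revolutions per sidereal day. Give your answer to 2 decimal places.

12.17

Semi-major axis a = 6370 + 1600 = 7970 km. Period T = 2π√(a³/μ) = 2π√(7970³/398600) = 7081.1 s = 118.02 min.
Orbits per sidereal day = 86166 / 7081.1 = 12.169.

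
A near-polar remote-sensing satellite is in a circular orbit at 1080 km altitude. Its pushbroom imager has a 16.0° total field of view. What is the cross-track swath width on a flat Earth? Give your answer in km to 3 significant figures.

304 km

Half-angle = 16.0°/2 = 8°.
Swath width ≈ 2h·tan(θ/2) = 2 × 1080 × tan(8°) = 303.6 km.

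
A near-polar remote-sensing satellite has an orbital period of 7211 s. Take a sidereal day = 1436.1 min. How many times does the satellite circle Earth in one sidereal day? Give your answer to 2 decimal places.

11.95

Orbits per sidereal day = 86166 / 7211.0 = 11.949.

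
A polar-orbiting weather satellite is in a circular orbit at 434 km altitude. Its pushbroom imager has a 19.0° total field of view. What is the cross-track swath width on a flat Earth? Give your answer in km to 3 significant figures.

145 km

Half-angle = 19.0°/2 = 9.5°.
Swath width ≈ 2h·tan(θ/2) = 2 × 434 × tan(9.5°) = 145.3 km.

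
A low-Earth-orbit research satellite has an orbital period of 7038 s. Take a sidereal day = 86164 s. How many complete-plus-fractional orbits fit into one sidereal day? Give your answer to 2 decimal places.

Orbits per sidereal day = 86164 / 7038.0 = 12.243.

12.24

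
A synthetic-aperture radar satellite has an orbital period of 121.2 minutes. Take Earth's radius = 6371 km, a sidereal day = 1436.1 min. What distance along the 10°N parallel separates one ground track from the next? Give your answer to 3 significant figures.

T = 121.2 min = 7272.0 s.
Node shift per orbit = (7272.0/86166) × 360° = 30.38°.
Equatorial spacing = 30.38 × 111.2 km/° = 3378 km.
At 10° latitude, spacing = 3378 × cos(10°) = 3327 km.

3330 km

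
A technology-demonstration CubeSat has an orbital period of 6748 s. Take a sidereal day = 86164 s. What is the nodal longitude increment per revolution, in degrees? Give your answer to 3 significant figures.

28.2°

During one orbit Earth rotates (6748.0 / 86164) × 360° = 28.19°.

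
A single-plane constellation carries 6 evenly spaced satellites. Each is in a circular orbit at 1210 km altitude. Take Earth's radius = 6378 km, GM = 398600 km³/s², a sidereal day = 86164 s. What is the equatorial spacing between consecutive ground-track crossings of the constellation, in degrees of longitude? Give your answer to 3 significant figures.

4.58°

Semi-major axis a = 6378 + 1210 = 7588 km. Period T = 2π√(a³/μ) = 2π√(7588³/398600) = 6578.1 s = 109.64 min.
Single-satellite node shift = (6578.1/86164) × 360° = 27.48°.
With 6 satellites evenly phased, successive equator crossings are 27.48/6 = 4.581° apart.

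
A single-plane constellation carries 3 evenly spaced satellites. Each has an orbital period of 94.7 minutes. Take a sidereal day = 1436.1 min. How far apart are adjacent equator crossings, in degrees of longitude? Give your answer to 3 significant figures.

7.91°

T = 94.7 min = 5682.0 s.
Single-satellite node shift = (5682.0/86166) × 360° = 23.74°.
With 3 satellites evenly phased, successive equator crossings are 23.74/3 = 7.913° apart.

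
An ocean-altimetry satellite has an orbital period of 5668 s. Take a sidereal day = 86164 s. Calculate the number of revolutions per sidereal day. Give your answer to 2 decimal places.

15.20

Orbits per sidereal day = 86164 / 5668.0 = 15.202.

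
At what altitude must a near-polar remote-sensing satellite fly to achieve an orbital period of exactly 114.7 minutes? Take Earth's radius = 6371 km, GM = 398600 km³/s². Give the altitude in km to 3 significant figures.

1450 km

T = 114.7 min = 6882.0 s.
From T = 2π√(a³/μ): a = (μ T²/4π²)^(1/3) = (398600 × 6882.0² / 4π²)^(1/3) = 7820 km.
Altitude h = a − R = 7820 − 6371 = 1449 km.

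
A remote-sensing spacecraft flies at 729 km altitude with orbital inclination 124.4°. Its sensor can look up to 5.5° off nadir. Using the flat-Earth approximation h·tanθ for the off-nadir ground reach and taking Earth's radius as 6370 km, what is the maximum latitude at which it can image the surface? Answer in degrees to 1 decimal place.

Retrograde orbit: the ground track reaches ±(180° − i) = ±(180 − 124.4) = ±55.6°.
Sensor half-swath on the ground ≈ 729·tan(5.5°) = 70 km = 0.63° of latitude.
Maximum observable latitude ≈ 55.6 + 0.63 = 56.2°.

56.2°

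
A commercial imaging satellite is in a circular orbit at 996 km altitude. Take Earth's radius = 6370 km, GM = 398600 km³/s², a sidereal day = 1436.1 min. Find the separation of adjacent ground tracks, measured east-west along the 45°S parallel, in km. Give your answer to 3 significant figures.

Semi-major axis a = 6370 + 996 = 7366 km. Period T = 2π√(a³/μ) = 2π√(7366³/398600) = 6291.6 s = 104.86 min.
Node shift per orbit = (6291.6/86166) × 360° = 26.29°.
Equatorial spacing = 26.29 × 111.2 km/° = 2922 km.
At 45° latitude, spacing = 2922 × cos(45°) = 2066 km.

2070 km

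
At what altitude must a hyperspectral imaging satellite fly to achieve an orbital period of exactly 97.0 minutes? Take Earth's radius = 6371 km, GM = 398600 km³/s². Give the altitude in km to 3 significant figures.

622 km

T = 97.0 min = 5820.0 s.
From T = 2π√(a³/μ): a = (μ T²/4π²)^(1/3) = (398600 × 5820.0² / 4π²)^(1/3) = 6993 km.
Altitude h = a − R = 6993 − 6371 = 622 km.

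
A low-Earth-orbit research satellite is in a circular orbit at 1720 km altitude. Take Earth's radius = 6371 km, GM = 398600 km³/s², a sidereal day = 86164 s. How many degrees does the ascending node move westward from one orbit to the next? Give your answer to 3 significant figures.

Semi-major axis a = 6371 + 1720 = 8091 km. Period T = 2π√(a³/μ) = 2π√(8091³/398600) = 7242.9 s = 120.72 min.
During one orbit Earth rotates (7242.9 / 86164) × 360° = 30.26°.

30.3°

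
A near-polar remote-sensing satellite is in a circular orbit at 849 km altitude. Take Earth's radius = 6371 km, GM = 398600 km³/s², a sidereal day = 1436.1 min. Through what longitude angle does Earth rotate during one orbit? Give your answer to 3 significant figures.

25.5°

Semi-major axis a = 6371 + 849 = 7220 km. Period T = 2π√(a³/μ) = 2π√(7220³/398600) = 6105.4 s = 101.76 min.
During one orbit Earth rotates (6105.4 / 86166) × 360° = 25.51°.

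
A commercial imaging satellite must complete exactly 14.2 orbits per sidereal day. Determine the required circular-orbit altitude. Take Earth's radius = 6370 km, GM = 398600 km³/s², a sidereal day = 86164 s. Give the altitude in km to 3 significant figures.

Required period T = 86164 / 14.2 = 6067.9 s.
From T = 2π√(a³/μ): a = (μ T²/4π²)^(1/3) = (398600 × 6067.9² / 4π²)^(1/3) = 7190 km.
Altitude h = a − R = 7190 − 6370 = 820 km.

820 km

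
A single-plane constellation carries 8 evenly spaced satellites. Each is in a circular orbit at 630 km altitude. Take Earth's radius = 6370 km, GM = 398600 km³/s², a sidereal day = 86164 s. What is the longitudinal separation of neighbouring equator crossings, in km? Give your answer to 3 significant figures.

338 km

Semi-major axis a = 6370 + 630 = 7000 km. Period T = 2π√(a³/μ) = 2π√(7000³/398600) = 5828.5 s = 97.14 min.
Single-satellite node shift = (5828.5/86164) × 360° = 24.35°.
With 8 satellites evenly phased, successive equator crossings are 24.35/8 = 3.044° apart.
That is 3.044 × 111.2 = 338 km at the equator.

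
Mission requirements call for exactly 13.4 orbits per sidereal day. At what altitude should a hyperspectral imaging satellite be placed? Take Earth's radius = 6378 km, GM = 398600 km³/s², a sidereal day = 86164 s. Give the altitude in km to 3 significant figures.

Required period T = 86164 / 13.4 = 6430.1 s.
From T = 2π√(a³/μ): a = (μ T²/4π²)^(1/3) = (398600 × 6430.1² / 4π²)^(1/3) = 7474 km.
Altitude h = a − R = 7474 − 6378 = 1096 km.

1100 km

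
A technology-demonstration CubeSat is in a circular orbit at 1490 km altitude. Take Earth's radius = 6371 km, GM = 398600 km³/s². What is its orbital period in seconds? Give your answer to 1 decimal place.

Semi-major axis a = 6371 + 1490 = 7861 km. Period T = 2π√(a³/μ) = 2π√(7861³/398600) = 6936.3 s = 115.61 min.

6936.3 seconds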